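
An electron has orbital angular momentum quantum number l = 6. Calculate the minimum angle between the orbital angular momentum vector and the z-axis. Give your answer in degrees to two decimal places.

|L| = √(l(l+1)) ℏ = √42 ℏ.
The smallest angle corresponds to the largest L_z, i.e. m_l = l = 6, giving L_z = 6ℏ.
cos θ_min = 6/√42, so θ_min ≈ 22.21°.

θ_min ≈ 22.21°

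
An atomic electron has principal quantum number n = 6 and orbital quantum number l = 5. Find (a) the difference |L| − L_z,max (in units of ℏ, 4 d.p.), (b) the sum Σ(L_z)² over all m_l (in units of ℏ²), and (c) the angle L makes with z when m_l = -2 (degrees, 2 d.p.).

|L| − L_z,max = (√30 − 5)ℏ ≈ 0.4772ℏ.
Σ m_l² = 110, so Σ(L_z)² = 110 ℏ².
For m_l = -2: cos θ = -2/√30, θ ≈ 111.42°.

|L|−L_z,max ≈ 0.4772ℏ; Σ(L_z)² = 110 ℏ²; θ(m_l=-2) ≈ 111.42°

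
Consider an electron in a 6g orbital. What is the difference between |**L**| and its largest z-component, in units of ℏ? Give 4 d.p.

The 6g subshell has l = 4.
|L| = 2√5 ℏ ≈ 4.4721ℏ, while L_z,max = lℏ = 4ℏ.
The difference is (2√5 − 4)ℏ ≈ 0.4721ℏ.

|L| − L_z,max ≈ 0.4721ℏ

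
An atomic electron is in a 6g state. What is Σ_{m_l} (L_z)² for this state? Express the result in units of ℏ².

For 6g, l = 4.
m_l ∈ {-4, -3, -2, -1, 0, 1, 2, 3, 4}.
Σ m_l² = l(l+1)(2l+1)/3 = 4·5·9/3 = 60.

Σ(L_z)² = 60 ℏ²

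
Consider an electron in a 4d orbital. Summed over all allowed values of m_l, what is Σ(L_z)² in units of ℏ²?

For 4d, l = 2.
m_l runs from −2 to 2, i.e. {-2, -1, 0, 1, 2}.
Summing m² from −2 to 2: Σ m_l² = 10.

Σ(L_z)² = 10 ℏ²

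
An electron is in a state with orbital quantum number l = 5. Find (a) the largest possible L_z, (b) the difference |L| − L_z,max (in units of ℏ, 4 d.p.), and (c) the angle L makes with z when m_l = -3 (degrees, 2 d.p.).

L_z,max = lℏ = 5ℏ.
|L| − L_z,max = (√30 − 5)ℏ ≈ 0.4772ℏ.
For m_l = -3: cos θ = -3/√30, θ ≈ 123.21°.

L_z,max = 5ℏ; |L|−L_z,max ≈ 0.4772ℏ; θ(m_l=-3) ≈ 123.21°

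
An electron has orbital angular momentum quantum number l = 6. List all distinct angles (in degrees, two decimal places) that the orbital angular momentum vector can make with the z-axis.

|L|² = l(l+1)ℏ² = 42ℏ², so |L| = √42 ℏ.
cos θ = m_l/√42 for each m_l ∈ {-6, -5, -4, -3, -2, -1, 0, 1, 2, 3, 4, 5, 6}.

θ ∈ {22.21°, 39.51°, 51.89°, 62.42°, 72.02°, 81.12°, 90.00°, 98.88°, 107.98°, 117.58°, 128.11°, 140.49°, 157.79°}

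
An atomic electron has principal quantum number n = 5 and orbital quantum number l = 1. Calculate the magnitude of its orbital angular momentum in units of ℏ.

|L| = ℏ√(l(l+1)) = ℏ√(1·2) = √2 ℏ

|L| = √2 ℏ ≈ 1.414ℏ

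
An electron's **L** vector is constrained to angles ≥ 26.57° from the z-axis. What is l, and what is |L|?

l = 4, |L| = 2√5 ℏ ≈ 4.472ℏ

cos θ_min = l/√(l(l+1)) = √(l/(l+1)), so l/(l+1) = cos²(26.57°) = 0.7999.
Thus l = 0.7999/(1 − 0.7999) ≈ 4.
Then |L| = ℏ√(4·5) = 2√5 ℏ.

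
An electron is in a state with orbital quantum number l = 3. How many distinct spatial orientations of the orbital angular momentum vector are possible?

The number of m_l values is 2l + 1 = 2·3 + 1 = 7.

7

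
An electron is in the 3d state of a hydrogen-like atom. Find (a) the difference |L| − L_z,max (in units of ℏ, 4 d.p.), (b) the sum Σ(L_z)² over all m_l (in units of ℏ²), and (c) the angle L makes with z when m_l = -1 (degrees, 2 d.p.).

The 3d subshell has l = 2.
|L| − L_z,max = (√6 − 2)ℏ ≈ 0.4495ℏ.
Σ m_l² = 10, so Σ(L_z)² = 10 ℏ².
For m_l = -1: cos θ = -1/√6, θ ≈ 114.09°.

|L|−L_z,max ≈ 0.4495ℏ; Σ(L_z)² = 10 ℏ²; θ(m_l=-1) ≈ 114.09°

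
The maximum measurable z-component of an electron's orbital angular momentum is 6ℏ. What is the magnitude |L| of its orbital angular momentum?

L_z,max = lℏ, so l = 6.
|L| = √(l(l+1)) ℏ = √42 ℏ.

|L| = √42 ℏ ≈ 6.481ℏ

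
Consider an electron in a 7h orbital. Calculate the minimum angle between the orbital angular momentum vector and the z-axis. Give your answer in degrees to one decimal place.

θ_min ≈ 24.1°

For 7h, l = 5.
|L| = √(l(l+1)) ℏ = √30 ℏ.
The smallest angle corresponds to the largest L_z, i.e. m_l = l = 5, giving L_z = 5ℏ.
cos θ_min = 5/√30, so θ_min ≈ 24.1°.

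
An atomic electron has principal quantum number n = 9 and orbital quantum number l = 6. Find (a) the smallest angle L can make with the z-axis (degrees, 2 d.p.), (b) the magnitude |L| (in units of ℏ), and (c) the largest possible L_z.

cos θ_min = 6/√42, so θ_min ≈ 22.21°.
|L| = ℏ√(6·7) = √42 ℏ ≈ 6.481ℏ.
L_z,max = lℏ = 6ℏ.

θ_min ≈ 22.21°; |L| = √42 ℏ ≈ 6.481ℏ; L_z,max = 6ℏ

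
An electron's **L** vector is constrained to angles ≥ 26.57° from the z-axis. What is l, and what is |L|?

l = 4, |L| = 2√5 ℏ ≈ 4.472ℏ

cos θ_min = l/√(l(l+1)) = √(l/(l+1)), so l/(l+1) = cos²(26.57°) = 0.7999.
Thus l = 0.7999/(1 − 0.7999) ≈ 4.
Then |L| = ℏ√(4·5) = 2√5 ℏ.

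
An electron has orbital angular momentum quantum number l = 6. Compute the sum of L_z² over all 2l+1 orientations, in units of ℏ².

Σ(L_z)² = 182 ℏ²

m_l runs from −6 to 6, i.e. {-6, -5, -4, -3, -2, -1, 0, 1, 2, 3, 4, 5, 6}.
Summing m² from −6 to 6: Σ m_l² = 182.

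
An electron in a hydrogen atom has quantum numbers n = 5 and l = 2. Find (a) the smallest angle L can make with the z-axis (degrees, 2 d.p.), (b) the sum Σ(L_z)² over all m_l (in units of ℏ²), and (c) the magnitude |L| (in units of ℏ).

θ_min ≈ 35.26°; Σ(L_z)² = 10 ℏ²; |L| = √6 ℏ ≈ 2.449ℏ

cos θ_min = 2/√6, so θ_min ≈ 35.26°.
Σ m_l² = 10, so Σ(L_z)² = 10 ℏ².
|L| = ℏ√(2·3) = √6 ℏ ≈ 2.449ℏ.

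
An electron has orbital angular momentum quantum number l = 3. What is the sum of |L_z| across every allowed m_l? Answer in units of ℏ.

Σ|L_z| = 12 ℏ

m_l runs from −3 to 3, i.e. {-3, -2, -1, 0, 1, 2, 3}.
Σ|m_l| = 2(1+2+…+3) = 12.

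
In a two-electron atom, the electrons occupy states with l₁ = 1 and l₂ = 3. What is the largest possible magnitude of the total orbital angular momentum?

The total orbital quantum number L ranges from |l₁ − l₂| to l₁ + l₂ in integer steps.
L ∈ {2, 3, 4}.
The largest magnitude corresponds to L = 4: |L_tot| = ℏ√(4·5) = 2√5 ℏ.

|L_tot|_max = 2√5 ℏ ≈ 4.472ℏ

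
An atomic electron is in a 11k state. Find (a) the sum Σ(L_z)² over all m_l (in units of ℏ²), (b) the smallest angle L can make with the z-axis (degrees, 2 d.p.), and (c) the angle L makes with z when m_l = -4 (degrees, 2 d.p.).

The 11k subshell has l = 7.
Σ m_l² = 280, so Σ(L_z)² = 280 ℏ².
cos θ_min = 7/√56, so θ_min ≈ 20.70°.
For m_l = -4: cos θ = -4/√56, θ ≈ 122.31°.

Σ(L_z)² = 280 ℏ²; θ_min ≈ 20.70°; θ(m_l=-4) ≈ 122.31°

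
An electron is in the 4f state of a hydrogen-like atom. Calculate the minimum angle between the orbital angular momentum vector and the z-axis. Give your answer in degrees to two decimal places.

4f means n = 4, l = 3.
|L| = ℏ√(l(l+1)) = 2√3 ℏ.
The smallest angle corresponds to the largest L_z, i.e. m_l = l = 3, giving L_z = 3ℏ.
cos θ_min = 3/√12, so θ_min ≈ 30.00°.

θ_min ≈ 30.00°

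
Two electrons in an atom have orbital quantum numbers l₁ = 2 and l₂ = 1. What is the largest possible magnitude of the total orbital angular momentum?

By the triangle rule, |l₁ − l₂| ≤ L ≤ l₁ + l₂.
Allowed values: L = 1, 2, 3.
The largest magnitude corresponds to L = 3: |L_tot| = ℏ√(3·4) = 2√3 ℏ.

|L_tot|_max = 2√3 ℏ ≈ 3.464ℏ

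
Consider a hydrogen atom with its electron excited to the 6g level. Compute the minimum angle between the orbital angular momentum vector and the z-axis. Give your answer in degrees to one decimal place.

The 6g level has l = 4.
|L|² = l(l+1)ℏ² = 20ℏ², so |L| = 2√5 ℏ.
The smallest angle corresponds to the largest L_z, i.e. m_l = l = 4, giving L_z = 4ℏ.
cos θ_min = 4/√20, so θ_min ≈ 26.6°.

θ_min ≈ 26.6°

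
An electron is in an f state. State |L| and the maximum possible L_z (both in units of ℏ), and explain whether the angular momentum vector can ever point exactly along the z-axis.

No: L_z,max = 3ℏ < |L| = 2√3 ℏ ≈ 3.464ℏ

F corresponds to l = 3.
|L| = 2√3 ℏ ≈ 3.4641ℏ, while L_z,max = lℏ = 3ℏ.
Since |L| > L_z,max, the vector can never point exactly along z; the closest it comes is θ_min = arccos(3/√12) ≈ 30.0°.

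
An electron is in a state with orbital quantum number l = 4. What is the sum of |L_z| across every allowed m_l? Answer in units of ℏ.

m_l ∈ {-4, -3, -2, -1, 0, 1, 2, 3, 4}.
Σ|m_l| = 2·4(4+1)/2 = 20.

Σ|L_z| = 20 ℏ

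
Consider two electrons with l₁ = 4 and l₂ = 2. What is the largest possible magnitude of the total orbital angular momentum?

The total orbital quantum number L ranges from |l₁ − l₂| to l₁ + l₂ in integer steps.
Allowed values: L = 2, 3, 4, 5, 6.
The largest magnitude corresponds to L = 6: |L_tot| = ℏ√(6·7) = √42 ℏ.

|L_tot|_max = √42 ℏ ≈ 6.481ℏ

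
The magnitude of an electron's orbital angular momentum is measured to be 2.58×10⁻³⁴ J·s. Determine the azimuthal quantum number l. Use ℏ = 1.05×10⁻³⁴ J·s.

l = 2

In units of ℏ, |L| ≈ 2.457.
l(l+1) ≈ 2.457² ≈ 6.04, so l = 2.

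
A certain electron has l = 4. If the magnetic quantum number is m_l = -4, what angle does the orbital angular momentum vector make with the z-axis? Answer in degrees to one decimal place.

θ ≈ 153.4°

|L| = √(l(l+1)) ℏ = 2√5 ℏ.
L_z = m_l ℏ = −4ℏ.
cos θ = L_z/|L| = -4/√20, so θ ≈ 153.4°.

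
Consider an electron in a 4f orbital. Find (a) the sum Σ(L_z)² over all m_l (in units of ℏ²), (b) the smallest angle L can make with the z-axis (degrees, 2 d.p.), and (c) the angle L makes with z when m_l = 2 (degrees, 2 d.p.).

4f means n = 4, l = 3.
Σ m_l² = 28, so Σ(L_z)² = 28 ℏ².
cos θ_min = 3/√12, so θ_min ≈ 30.00°.
For m_l = 2: cos θ = 2/√12, θ ≈ 54.74°.

Σ(L_z)² = 28 ℏ²; θ_min ≈ 30.00°; θ(m_l=2) ≈ 54.74°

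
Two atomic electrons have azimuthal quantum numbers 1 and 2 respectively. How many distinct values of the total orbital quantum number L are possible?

3

Angular momentum addition gives L = |l₁ − l₂|, …, l₁ + l₂.
Allowed values: L = 1, 2, 3.
That is 3 values.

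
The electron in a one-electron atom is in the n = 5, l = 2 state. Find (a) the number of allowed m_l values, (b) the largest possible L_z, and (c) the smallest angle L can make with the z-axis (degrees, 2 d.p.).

5 values; L_z,max = 2ℏ; θ_min ≈ 35.26°

There are 2l+1 = 5 values of m_l.
L_z,max = lℏ = 2ℏ.
cos θ_min = 2/√6, so θ_min ≈ 35.26°.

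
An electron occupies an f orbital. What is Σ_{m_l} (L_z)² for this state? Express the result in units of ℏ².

Σ(L_z)² = 28 ℏ²

An f state has l = 3.
The allowed m_l values are -3, -2, -1, 0, 1, 2, 3.
Σ m_l² = l(l+1)(2l+1)/3 = 3·4·7/3 = 28.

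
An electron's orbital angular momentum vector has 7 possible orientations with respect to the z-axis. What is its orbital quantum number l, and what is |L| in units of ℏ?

l = 3, |L| = 2√3 ℏ ≈ 3.464ℏ

Since there are 2l+1 = 7 values of m_l, l = 3.
Then |L| = √(l(l+1)) ℏ = 2√3 ℏ.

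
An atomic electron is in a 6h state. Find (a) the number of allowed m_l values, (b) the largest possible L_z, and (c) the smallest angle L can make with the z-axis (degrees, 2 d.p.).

11 values; L_z,max = 5ℏ; θ_min ≈ 24.09°

The 6h subshell has l = 5.
There are 2l+1 = 11 values of m_l.
L_z,max = lℏ = 5ℏ.
cos θ_min = 5/√30, so θ_min ≈ 24.09°.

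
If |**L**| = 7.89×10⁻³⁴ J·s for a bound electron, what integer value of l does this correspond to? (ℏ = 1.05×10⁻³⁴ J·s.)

Dividing by ℏ: |L|/ℏ ≈ 7.514.
Set l(l+1) = 56.46; the integer solution is l = 7.

l = 7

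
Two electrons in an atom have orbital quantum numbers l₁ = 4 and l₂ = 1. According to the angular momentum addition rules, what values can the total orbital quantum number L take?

L runs from |4 − 1| = 3 to 4 + 1 = 5.
Allowed values: L = 3, 4, 5.

L = 3, 4, 5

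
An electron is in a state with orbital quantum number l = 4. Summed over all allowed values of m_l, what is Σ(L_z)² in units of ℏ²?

Σ(L_z)² = 60 ℏ²

m_l runs from −4 to 4, i.e. {-4, -3, -2, -1, 0, 1, 2, 3, 4}.
Σ m_l² = 2·(1 + 4 + 9 + 16) = 60.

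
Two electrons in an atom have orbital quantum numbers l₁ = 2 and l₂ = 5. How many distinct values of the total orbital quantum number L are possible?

5

The total orbital quantum number L ranges from |l₁ − l₂| to l₁ + l₂ in integer steps.
Allowed values: L = 3, 4, 5, 6, 7.
That is 5 values.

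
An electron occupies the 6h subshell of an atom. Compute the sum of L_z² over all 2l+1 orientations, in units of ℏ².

6h means n = 6, l = 5.
The allowed m_l values are -5, -4, -3, -2, -1, 0, 1, 2, 3, 4, 5.
Σ m_l² = 2·(1 + 4 + 9 + 16 + 25) = 110.

Σ(L_z)² = 110 ℏ²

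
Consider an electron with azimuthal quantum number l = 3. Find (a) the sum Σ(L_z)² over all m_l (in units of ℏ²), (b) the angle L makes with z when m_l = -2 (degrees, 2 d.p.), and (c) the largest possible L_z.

Σ m_l² = 28, so Σ(L_z)² = 28 ℏ².
For m_l = -2: cos θ = -2/√12, θ ≈ 125.26°.
L_z,max = lℏ = 3ℏ.

Σ(L_z)² = 28 ℏ²; θ(m_l=-2) ≈ 125.26°; L_z,max = 3ℏ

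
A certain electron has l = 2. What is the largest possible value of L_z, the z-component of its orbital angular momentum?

L_z = m_l ℏ with m_l ∈ {−2, …, 2}; the maximum is m_l = 2.

L_z,max = 2ℏ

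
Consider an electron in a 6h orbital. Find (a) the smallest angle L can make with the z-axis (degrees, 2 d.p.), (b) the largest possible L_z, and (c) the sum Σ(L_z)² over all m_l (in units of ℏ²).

θ_min ≈ 24.09°; L_z,max = 5ℏ; Σ(L_z)² = 110 ℏ²

For 6h, l = 5.
cos θ_min = 5/√30, so θ_min ≈ 24.09°.
L_z,max = lℏ = 5ℏ.
Σ m_l² = 110, so Σ(L_z)² = 110 ℏ².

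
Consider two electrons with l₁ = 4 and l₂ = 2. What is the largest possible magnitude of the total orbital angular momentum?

|L_tot|_max = √42 ℏ ≈ 6.481ℏ

Angular momentum addition gives L = |l₁ − l₂|, …, l₁ + l₂.
Allowed values: L = 2, 3, 4, 5, 6.
The largest magnitude corresponds to L = 6: |L_tot| = ℏ√(6·7) = √42 ℏ.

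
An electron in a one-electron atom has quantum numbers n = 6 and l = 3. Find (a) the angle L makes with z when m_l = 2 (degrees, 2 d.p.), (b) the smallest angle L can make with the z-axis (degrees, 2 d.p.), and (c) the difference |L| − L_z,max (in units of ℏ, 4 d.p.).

θ(m_l=2) ≈ 54.74°; θ_min ≈ 30.00°; |L|−L_z,max ≈ 0.4641ℏ

For m_l = 2: cos θ = 2/√12, θ ≈ 54.74°.
cos θ_min = 3/√12, so θ_min ≈ 30.00°.
|L| − L_z,max = (2√3 − 3)ℏ ≈ 0.4641ℏ.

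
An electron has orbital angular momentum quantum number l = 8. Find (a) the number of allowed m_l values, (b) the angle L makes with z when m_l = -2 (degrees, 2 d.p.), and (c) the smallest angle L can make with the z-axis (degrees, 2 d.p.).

17 values; θ(m_l=-2) ≈ 103.63°; θ_min ≈ 19.47°

There are 2l+1 = 17 values of m_l.
For m_l = -2: cos θ = -2/√72, θ ≈ 103.63°.
cos θ_min = 8/√72, so θ_min ≈ 19.47°.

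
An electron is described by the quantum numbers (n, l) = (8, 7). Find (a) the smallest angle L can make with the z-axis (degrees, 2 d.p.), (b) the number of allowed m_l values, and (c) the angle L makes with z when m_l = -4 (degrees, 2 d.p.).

θ_min ≈ 20.70°; 15 values; θ(m_l=-4) ≈ 122.31°

cos θ_min = 7/√56, so θ_min ≈ 20.70°.
There are 2l+1 = 15 values of m_l.
For m_l = -4: cos θ = -4/√56, θ ≈ 122.31°.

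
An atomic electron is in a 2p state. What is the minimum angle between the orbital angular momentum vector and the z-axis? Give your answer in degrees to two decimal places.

2p means n = 2, l = 1.
|L|² = l(l+1)ℏ² = 2ℏ², so |L| = √2 ℏ.
The smallest angle corresponds to the largest L_z, i.e. m_l = l = 1, giving L_z = 1ℏ.
cos θ_min = 1/√2, so θ_min ≈ 45.00°.

θ_min ≈ 45.00°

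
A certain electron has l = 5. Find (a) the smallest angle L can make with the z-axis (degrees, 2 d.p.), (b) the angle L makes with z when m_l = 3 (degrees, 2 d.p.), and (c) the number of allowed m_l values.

θ_min ≈ 24.09°; θ(m_l=3) ≈ 56.79°; 11 values

cos θ_min = 5/√30, so θ_min ≈ 24.09°.
For m_l = 3: cos θ = 3/√30, θ ≈ 56.79°.
There are 2l+1 = 11 values of m_l.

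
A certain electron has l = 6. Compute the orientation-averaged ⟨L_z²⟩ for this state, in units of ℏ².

The allowed m_l values are -6, -5, -4, -3, -2, -1, 0, 1, 2, 3, 4, 5, 6.
⟨L_z²⟩ = ℏ²·(Σ m_l²)/(2l+1) = ℏ²·182/13 = 14ℏ².

⟨L_z²⟩ = 14 ℏ²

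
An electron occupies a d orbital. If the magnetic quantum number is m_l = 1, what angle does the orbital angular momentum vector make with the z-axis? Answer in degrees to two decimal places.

A d state has l = 2.
|L|² = l(l+1)ℏ² = 6ℏ², so |L| = √6 ℏ.
L_z = m_l ℏ = 1ℏ.
cos θ = L_z/|L| = 1/√6, so θ ≈ 65.91°.

θ ≈ 65.91°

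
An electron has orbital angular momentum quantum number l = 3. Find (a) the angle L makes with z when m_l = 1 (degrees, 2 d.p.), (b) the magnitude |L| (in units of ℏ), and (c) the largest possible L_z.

θ(m_l=1) ≈ 73.22°; |L| = 2√3 ℏ ≈ 3.464ℏ; L_z,max = 3ℏ

For m_l = 1: cos θ = 1/√12, θ ≈ 73.22°.
|L| = ℏ√(3·4) = 2√3 ℏ ≈ 3.464ℏ.
L_z,max = lℏ = 3ℏ.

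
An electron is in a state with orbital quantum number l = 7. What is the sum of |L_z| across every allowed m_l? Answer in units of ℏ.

The allowed m_l values are -7, -6, -5, -4, -3, -2, -1, 0, 1, 2, 3, 4, 5, 6, 7.
Σ|m_l| = 2(1+2+…+7) = 56.

Σ|L_z| = 56 ℏ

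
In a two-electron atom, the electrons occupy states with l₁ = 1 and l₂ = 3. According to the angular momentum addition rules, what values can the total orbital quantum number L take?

L = 2, 3, 4

Angular momentum addition gives L = |l₁ − l₂|, …, l₁ + l₂.
L ∈ {2, 3, 4}.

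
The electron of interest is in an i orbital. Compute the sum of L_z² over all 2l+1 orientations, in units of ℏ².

An i state has l = 6.
The allowed m_l values are -6, -5, -4, -3, -2, -1, 0, 1, 2, 3, 4, 5, 6.
Summing m² from −6 to 6: Σ m_l² = 182.

Σ(L_z)² = 182 ℏ²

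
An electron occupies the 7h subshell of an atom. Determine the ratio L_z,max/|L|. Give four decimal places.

The 7h subshell has l = 5.
|L| = √30 ℏ ≈ 5.4772ℏ, while L_z,max = lℏ = 5ℏ.
L_z,max/|L| = 5/√30 = 0.9129.

L_z,max/|L| = 0.9129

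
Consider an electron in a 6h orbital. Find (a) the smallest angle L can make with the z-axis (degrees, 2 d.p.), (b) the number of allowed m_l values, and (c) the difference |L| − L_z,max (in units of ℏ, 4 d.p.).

For 6h, l = 5.
cos θ_min = 5/√30, so θ_min ≈ 24.09°.
There are 2l+1 = 11 values of m_l.
|L| − L_z,max = (√30 − 5)ℏ ≈ 0.4772ℏ.

θ_min ≈ 24.09°; 11 values; |L|−L_z,max ≈ 0.4772ℏ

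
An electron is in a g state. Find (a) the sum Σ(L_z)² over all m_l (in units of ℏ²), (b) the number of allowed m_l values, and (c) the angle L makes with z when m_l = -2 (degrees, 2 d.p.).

Σ(L_z)² = 60 ℏ²; 9 values; θ(m_l=-2) ≈ 116.57°

The letter g corresponds to l = 4.
Σ m_l² = 60, so Σ(L_z)² = 60 ℏ².
There are 2l+1 = 9 values of m_l.
For m_l = -2: cos θ = -2/√20, θ ≈ 116.57°.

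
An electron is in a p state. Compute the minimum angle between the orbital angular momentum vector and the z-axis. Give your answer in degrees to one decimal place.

θ_min ≈ 45.0°

The letter p corresponds to l = 1.
|L|² = l(l+1)ℏ² = 2ℏ², so |L| = √2 ℏ.
The smallest angle corresponds to the largest L_z, i.e. m_l = l = 1, giving L_z = 1ℏ.
cos θ_min = 1/√2, so θ_min ≈ 45.0°.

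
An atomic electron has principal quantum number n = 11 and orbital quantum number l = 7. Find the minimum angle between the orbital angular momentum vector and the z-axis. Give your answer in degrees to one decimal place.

θ_min ≈ 20.7°

|L| = ℏ√(l(l+1)) = 2√14 ℏ.
The smallest angle corresponds to the largest L_z, i.e. m_l = l = 7, giving L_z = 7ℏ.
cos θ_min = 7/√56, so θ_min ≈ 20.7°.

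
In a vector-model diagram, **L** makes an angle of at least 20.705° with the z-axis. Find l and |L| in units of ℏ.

l = 7, |L| = 2√14 ℏ ≈ 7.483ℏ

cos θ_min = l/√(l(l+1)) = √(l/(l+1)), so l/(l+1) = cos²(20.705°) = 0.8750.
Thus l = 0.8750/(1 − 0.8750) ≈ 7.
Then |L| = ℏ√(7·8) = 2√14 ℏ.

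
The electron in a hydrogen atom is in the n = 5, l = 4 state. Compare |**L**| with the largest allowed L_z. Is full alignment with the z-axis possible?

|L| = 2√5 ℏ ≈ 4.4721ℏ, while L_z,max = lℏ = 4ℏ.
Since |L| > L_z,max, the vector can never point exactly along z; the closest it comes is θ_min = arccos(4/√20) ≈ 26.6°.

No: L_z,max = 4ℏ < |L| = 2√5 ℏ ≈ 4.472ℏ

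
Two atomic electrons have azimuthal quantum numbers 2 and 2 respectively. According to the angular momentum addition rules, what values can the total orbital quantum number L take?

L = 0, 1, 2, 3, 4

By the triangle rule, |l₁ − l₂| ≤ L ≤ l₁ + l₂.
Allowed values: L = 0, 1, 2, 3, 4.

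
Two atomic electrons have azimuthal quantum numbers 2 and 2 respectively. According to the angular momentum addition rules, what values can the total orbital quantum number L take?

L runs from |2 − 2| = 0 to 2 + 2 = 4.
Allowed values: L = 0, 1, 2, 3, 4.

L = 0, 1, 2, 3, 4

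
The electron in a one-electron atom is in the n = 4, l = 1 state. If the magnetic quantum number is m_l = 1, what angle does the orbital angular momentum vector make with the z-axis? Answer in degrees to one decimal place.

|L|² = l(l+1)ℏ² = 2ℏ², so |L| = √2 ℏ.
L_z = m_l ℏ = 1ℏ.
cos θ = L_z/|L| = 1/√2, so θ ≈ 45.0°.

θ ≈ 45.0°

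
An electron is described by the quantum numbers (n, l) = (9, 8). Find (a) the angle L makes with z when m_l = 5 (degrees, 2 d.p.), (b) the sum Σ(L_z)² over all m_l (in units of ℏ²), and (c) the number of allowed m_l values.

θ(m_l=5) ≈ 53.90°; Σ(L_z)² = 408 ℏ²; 17 values

For m_l = 5: cos θ = 5/√72, θ ≈ 53.90°.
Σ m_l² = 408, so Σ(L_z)² = 408 ℏ².
There are 2l+1 = 17 values of m_l.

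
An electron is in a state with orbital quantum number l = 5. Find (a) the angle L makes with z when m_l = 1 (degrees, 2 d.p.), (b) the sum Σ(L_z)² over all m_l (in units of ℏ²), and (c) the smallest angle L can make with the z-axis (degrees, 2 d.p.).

θ(m_l=1) ≈ 79.48°; Σ(L_z)² = 110 ℏ²; θ_min ≈ 24.09°

For m_l = 1: cos θ = 1/√30, θ ≈ 79.48°.
Σ m_l² = 110, so Σ(L_z)² = 110 ℏ².
cos θ_min = 5/√30, so θ_min ≈ 24.09°.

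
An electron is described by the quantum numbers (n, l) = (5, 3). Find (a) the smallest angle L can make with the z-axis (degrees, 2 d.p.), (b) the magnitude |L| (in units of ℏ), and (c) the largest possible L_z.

θ_min ≈ 30.00°; |L| = 2√3 ℏ ≈ 3.464ℏ; L_z,max = 3ℏ

cos θ_min = 3/√12, so θ_min ≈ 30.00°.
|L| = ℏ√(3·4) = 2√3 ℏ ≈ 3.464ℏ.
L_z,max = lℏ = 3ℏ.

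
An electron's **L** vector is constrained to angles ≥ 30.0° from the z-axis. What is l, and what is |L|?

cos²θ_min = l/(l+1) = 0.7500.
Solving: l = 3.
Then |L| = ℏ√(3·4) = 2√3 ℏ.

l = 3, |L| = 2√3 ℏ ≈ 3.464ℏ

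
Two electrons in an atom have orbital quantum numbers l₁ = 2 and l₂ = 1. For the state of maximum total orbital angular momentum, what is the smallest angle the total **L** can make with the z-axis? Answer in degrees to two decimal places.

L runs from |2 − 1| = 1 to 2 + 1 = 3.
Allowed values: L = 1, 2, 3.
The maximum is L = 3, with |L_tot| = ℏ√(3·4) = 2√3 ℏ.
The minimum angle with z is arccos(3/√12) ≈ 30.00°.

θ_min ≈ 30.00°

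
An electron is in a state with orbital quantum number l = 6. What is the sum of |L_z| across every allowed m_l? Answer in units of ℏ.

m_l ∈ {-6, -5, -4, -3, -2, -1, 0, 1, 2, 3, 4, 5, 6}.
Σ|m_l| = 2(1+2+…+6) = 42.

Σ|L_z| = 42 ℏ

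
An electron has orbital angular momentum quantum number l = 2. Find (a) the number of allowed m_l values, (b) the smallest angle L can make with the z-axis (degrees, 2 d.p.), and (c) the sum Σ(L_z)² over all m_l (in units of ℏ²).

There are 2l+1 = 5 values of m_l.
cos θ_min = 2/√6, so θ_min ≈ 35.26°.
Σ m_l² = 10, so Σ(L_z)² = 10 ℏ².

5 values; θ_min ≈ 35.26°; Σ(L_z)² = 10 ℏ²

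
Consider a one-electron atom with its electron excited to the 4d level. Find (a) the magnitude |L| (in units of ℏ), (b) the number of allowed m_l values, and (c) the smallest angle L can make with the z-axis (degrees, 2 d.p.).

|L| = √6 ℏ ≈ 2.449ℏ; 5 values; θ_min ≈ 35.26°

The 4d level has l = 2.
|L| = ℏ√(2·3) = √6 ℏ ≈ 2.449ℏ.
There are 2l+1 = 5 values of m_l.
cos θ_min = 2/√6, so θ_min ≈ 35.26°.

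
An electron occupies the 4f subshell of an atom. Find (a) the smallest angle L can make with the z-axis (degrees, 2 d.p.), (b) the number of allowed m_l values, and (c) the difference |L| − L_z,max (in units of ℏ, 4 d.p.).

4f means n = 4, l = 3.
cos θ_min = 3/√12, so θ_min ≈ 30.00°.
There are 2l+1 = 7 values of m_l.
|L| − L_z,max = (2√3 − 3)ℏ ≈ 0.4641ℏ.

θ_min ≈ 30.00°; 7 values; |L|−L_z,max ≈ 0.4641ℏ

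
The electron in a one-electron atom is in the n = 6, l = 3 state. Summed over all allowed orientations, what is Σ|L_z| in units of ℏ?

Σ|L_z| = 12 ℏ

The allowed m_l values are -3, -2, -1, 0, 1, 2, 3.
Σ|m_l| = 2·3(3+1)/2 = 12.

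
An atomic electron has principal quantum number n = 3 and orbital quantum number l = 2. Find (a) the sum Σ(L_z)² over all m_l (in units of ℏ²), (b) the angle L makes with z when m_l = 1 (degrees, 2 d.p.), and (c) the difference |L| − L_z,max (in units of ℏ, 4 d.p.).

Σ(L_z)² = 10 ℏ²; θ(m_l=1) ≈ 65.91°; |L|−L_z,max ≈ 0.4495ℏ

Σ m_l² = 10, so Σ(L_z)² = 10 ℏ².
For m_l = 1: cos θ = 1/√6, θ ≈ 65.91°.
|L| − L_z,max = (√6 − 2)ℏ ≈ 0.4495ℏ.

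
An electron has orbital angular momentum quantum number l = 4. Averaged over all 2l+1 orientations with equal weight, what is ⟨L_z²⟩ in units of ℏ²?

m_l runs from −4 to 4, i.e. {-4, -3, -2, -1, 0, 1, 2, 3, 4}.
Average of L_z² over 9 states: 60/9 ℏ² = 6.667 ℏ².

⟨L_z²⟩ = 6.667 ℏ²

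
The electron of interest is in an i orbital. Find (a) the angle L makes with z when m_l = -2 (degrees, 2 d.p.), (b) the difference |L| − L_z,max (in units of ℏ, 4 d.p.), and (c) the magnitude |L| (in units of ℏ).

θ(m_l=-2) ≈ 107.98°; |L|−L_z,max ≈ 0.4807ℏ; |L| = √42 ℏ ≈ 6.481ℏ

The letter i corresponds to l = 6.
For m_l = -2: cos θ = -2/√42, θ ≈ 107.98°.
|L| − L_z,max = (√42 − 6)ℏ ≈ 0.4807ℏ.
|L| = ℏ√(6·7) = √42 ℏ ≈ 6.481ℏ.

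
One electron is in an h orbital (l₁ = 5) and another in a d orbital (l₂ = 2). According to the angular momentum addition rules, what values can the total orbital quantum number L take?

L = 3, 4, 5, 6, 7

L runs from |5 − 2| = 3 to 5 + 2 = 7.
Allowed values: L = 3, 4, 5, 6, 7.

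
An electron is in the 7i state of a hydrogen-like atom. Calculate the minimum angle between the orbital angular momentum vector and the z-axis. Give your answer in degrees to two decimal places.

θ_min ≈ 22.21°

7i means n = 7, l = 6.
|L| = √(l(l+1)) ℏ = √42 ℏ.
The smallest angle corresponds to the largest L_z, i.e. m_l = l = 6, giving L_z = 6ℏ.
cos θ_min = 6/√42, so θ_min ≈ 22.21°.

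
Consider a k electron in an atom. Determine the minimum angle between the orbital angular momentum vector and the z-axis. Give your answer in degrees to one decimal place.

θ_min ≈ 20.7°

The letter k corresponds to l = 7.
|L|² = l(l+1)ℏ² = 56ℏ², so |L| = 2√14 ℏ.
The smallest angle corresponds to the largest L_z, i.e. m_l = l = 7, giving L_z = 7ℏ.
cos θ_min = 7/√56, so θ_min ≈ 20.7°.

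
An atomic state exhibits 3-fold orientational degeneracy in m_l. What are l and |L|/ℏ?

l = 1, |L| = √2 ℏ ≈ 1.414ℏ

3 = 2l + 1, so l = (3−1)/2 = 1.
|L| = ℏ√(l(l+1)) = ℏ√(1·2) = √2 ℏ.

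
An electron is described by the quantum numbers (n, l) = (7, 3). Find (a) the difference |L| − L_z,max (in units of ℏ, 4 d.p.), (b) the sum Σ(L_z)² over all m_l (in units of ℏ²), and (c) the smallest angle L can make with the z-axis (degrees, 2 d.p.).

|L|−L_z,max ≈ 0.4641ℏ; Σ(L_z)² = 28 ℏ²; θ_min ≈ 30.00°

|L| − L_z,max = (2√3 − 3)ℏ ≈ 0.4641ℏ.
Σ m_l² = 28, so Σ(L_z)² = 28 ℏ².
cos θ_min = 3/√12, so θ_min ≈ 30.00°.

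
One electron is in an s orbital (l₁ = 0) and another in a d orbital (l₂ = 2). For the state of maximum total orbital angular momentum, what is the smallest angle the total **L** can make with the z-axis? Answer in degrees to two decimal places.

θ_min ≈ 35.26°

The total orbital quantum number L ranges from |l₁ − l₂| to l₁ + l₂ in integer steps.
Allowed values: L = 2.
The maximum is L = 2, with |L_tot| = ℏ√(2·3) = √6 ℏ.
The minimum angle with z is arccos(2/√6) ≈ 35.26°.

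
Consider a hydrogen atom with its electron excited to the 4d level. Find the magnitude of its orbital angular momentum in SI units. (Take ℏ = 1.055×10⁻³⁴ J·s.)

The 4d level has l = 2.
|L| = ℏ√(l(l+1)) = ℏ√(2·3) = √6 ℏ
Numerically, |L| = 2.449 × (1.055×10⁻³⁴ J·s) = 2.584×10⁻³⁴ J·s.

|L| = 2.584×10⁻³⁴ J·s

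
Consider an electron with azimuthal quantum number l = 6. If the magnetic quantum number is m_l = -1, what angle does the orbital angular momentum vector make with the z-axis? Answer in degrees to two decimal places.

θ ≈ 98.88°

|L|² = l(l+1)ℏ² = 42ℏ², so |L| = √42 ℏ.
L_z = m_l ℏ = −1ℏ.
cos θ = L_z/|L| = -1/√42, so θ ≈ 98.88°.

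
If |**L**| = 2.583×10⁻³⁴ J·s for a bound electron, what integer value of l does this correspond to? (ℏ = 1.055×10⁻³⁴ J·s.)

Dividing by ℏ: |L|/ℏ ≈ 2.448.
l(l+1) ≈ 2.448² ≈ 5.99, so l = 2.

l = 2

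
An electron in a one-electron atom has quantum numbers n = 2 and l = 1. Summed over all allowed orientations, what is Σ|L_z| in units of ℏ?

Σ|L_z| = 2 ℏ

The allowed m_l values are -1, 0, 1.
Σ|m_l| = 2(1+2+…+1) = 2.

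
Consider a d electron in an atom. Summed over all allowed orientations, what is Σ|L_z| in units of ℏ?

A d state has l = 2.
m_l ∈ {-2, -1, 0, 1, 2}.
Σ|m_l| = l(l+1) = 6.

Σ|L_z| = 6 ℏ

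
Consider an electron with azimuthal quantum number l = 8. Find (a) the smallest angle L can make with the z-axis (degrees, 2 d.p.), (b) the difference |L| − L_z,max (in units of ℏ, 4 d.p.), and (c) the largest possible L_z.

θ_min ≈ 19.47°; |L|−L_z,max ≈ 0.4853ℏ; L_z,max = 8ℏ

cos θ_min = 8/√72, so θ_min ≈ 19.47°.
|L| − L_z,max = (6√2 − 8)ℏ ≈ 0.4853ℏ.
L_z,max = lℏ = 8ℏ.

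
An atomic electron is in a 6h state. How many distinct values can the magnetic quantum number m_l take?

11

For 6h, l = 5.
The number of m_l values is 2l + 1 = 2·5 + 1 = 11.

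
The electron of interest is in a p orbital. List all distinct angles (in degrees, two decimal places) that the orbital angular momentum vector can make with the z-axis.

The letter p corresponds to l = 1.
|L| = ℏ√(l(l+1)) = √2 ℏ.
cos θ = m_l/√2 for each m_l ∈ {-1, 0, 1}.

θ ∈ {45.00°, 90.00°, 135.00°}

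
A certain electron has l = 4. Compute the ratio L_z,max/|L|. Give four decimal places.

|L| = 2√5 ℏ ≈ 4.4721ℏ, while L_z,max = lℏ = 4ℏ.
L_z,max/|L| = 4/√20 = 0.8944.

L_z,max/|L| = 0.8944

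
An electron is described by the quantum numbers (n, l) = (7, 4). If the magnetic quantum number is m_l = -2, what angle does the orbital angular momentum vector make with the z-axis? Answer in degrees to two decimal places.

|L| = √(l(l+1)) ℏ = 2√5 ℏ.
L_z = m_l ℏ = −2ℏ.
cos θ = L_z/|L| = -2/√20, so θ ≈ 116.57°.

θ ≈ 116.57°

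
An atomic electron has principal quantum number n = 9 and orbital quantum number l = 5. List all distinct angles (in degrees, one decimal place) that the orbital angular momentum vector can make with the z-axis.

θ ∈ {24.1°, 43.1°, 56.8°, 68.6°, 79.5°, 90.0°, 100.5°, 111.4°, 123.2°, 136.9°, 155.9°}

|L|² = l(l+1)ℏ² = 30ℏ², so |L| = √30 ℏ.
cos θ = m_l/√30 for each m_l ∈ {-5, -4, -3, -2, -1, 0, 1, 2, 3, 4, 5}.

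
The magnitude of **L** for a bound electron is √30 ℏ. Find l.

Since |L|² = l(l+1)ℏ², l(l+1) = 30.
The positive root is l = 5.

l = 5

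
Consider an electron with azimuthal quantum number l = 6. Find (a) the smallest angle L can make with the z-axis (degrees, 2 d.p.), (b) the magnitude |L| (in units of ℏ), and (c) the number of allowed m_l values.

θ_min ≈ 22.21°; |L| = √42 ℏ ≈ 6.481ℏ; 13 values

cos θ_min = 6/√42, so θ_min ≈ 22.21°.
|L| = ℏ√(6·7) = √42 ℏ ≈ 6.481ℏ.
There are 2l+1 = 13 values of m_l.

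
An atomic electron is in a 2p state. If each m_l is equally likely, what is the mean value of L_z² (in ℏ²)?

⟨L_z²⟩ = 0.6667 ℏ²

The 2p subshell has l = 1.
m_l runs from −1 to 1, i.e. {-1, 0, 1}.
⟨L_z²⟩ = ℏ²·(Σ m_l²)/(2l+1) = ℏ²·2/3 = 0.6667ℏ².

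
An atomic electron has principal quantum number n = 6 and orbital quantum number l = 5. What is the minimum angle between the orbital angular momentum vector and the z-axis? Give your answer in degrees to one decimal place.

|L|² = l(l+1)ℏ² = 30ℏ², so |L| = √30 ℏ.
The smallest angle corresponds to the largest L_z, i.e. m_l = l = 5, giving L_z = 5ℏ.
cos θ_min = 5/√30, so θ_min ≈ 24.1°.

θ_min ≈ 24.1°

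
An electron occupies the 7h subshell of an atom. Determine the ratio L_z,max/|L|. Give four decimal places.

For 7h, l = 5.
|L| = √30 ℏ ≈ 5.4772ℏ, while L_z,max = lℏ = 5ℏ.
L_z,max/|L| = 5/√30 = 0.9129.

L_z,max/|L| = 0.9129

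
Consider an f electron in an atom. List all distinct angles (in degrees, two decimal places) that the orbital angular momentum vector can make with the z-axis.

The letter f corresponds to l = 3.
|L|² = l(l+1)ℏ² = 12ℏ², so |L| = 2√3 ℏ.
cos θ = m_l/√12 for each m_l ∈ {-3, -2, -1, 0, 1, 2, 3}.

θ ∈ {30.00°, 54.74°, 73.22°, 90.00°, 106.78°, 125.26°, 150.00°}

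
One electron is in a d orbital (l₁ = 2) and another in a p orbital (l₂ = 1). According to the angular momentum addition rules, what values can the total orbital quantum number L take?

Angular momentum addition gives L = |l₁ − l₂|, …, l₁ + l₂.
L ∈ {1, 2, 3}.

L = 1, 2, 3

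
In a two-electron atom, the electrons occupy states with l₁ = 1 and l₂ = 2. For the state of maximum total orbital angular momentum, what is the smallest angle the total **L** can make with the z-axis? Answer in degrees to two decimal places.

θ_min ≈ 30.00°

The total orbital quantum number L ranges from |l₁ − l₂| to l₁ + l₂ in integer steps.
Allowed values: L = 1, 2, 3.
The maximum is L = 3, with |L_tot| = ℏ√(3·4) = 2√3 ℏ.
The minimum angle with z is arccos(3/√12) ≈ 30.00°.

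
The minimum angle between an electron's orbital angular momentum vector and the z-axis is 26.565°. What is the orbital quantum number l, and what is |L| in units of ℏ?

At minimum angle, m_l = l, so cos θ = l/√(l(l+1)); cos²θ = l/(l+1) = 0.8000.
Solving: l = 4.
Then |L| = ℏ√(4·5) = 2√5 ℏ.

l = 4, |L| = 2√5 ℏ ≈ 4.472ℏ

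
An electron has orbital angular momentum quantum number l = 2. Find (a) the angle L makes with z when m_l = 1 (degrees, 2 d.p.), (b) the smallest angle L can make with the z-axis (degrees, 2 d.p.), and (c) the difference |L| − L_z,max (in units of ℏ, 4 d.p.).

θ(m_l=1) ≈ 65.91°; θ_min ≈ 35.26°; |L|−L_z,max ≈ 0.4495ℏ

For m_l = 1: cos θ = 1/√6, θ ≈ 65.91°.
cos θ_min = 2/√6, so θ_min ≈ 35.26°.
|L| − L_z,max = (√6 − 2)ℏ ≈ 0.4495ℏ.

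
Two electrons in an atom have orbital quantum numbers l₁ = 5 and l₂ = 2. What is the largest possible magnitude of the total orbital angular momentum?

The total orbital quantum number L ranges from |l₁ − l₂| to l₁ + l₂ in integer steps.
So L can be 3, 4, 5, 6, 7.
The largest magnitude corresponds to L = 7: |L_tot| = ℏ√(7·8) = 2√14 ℏ.

|L_tot|_max = 2√14 ℏ ≈ 7.483ℏ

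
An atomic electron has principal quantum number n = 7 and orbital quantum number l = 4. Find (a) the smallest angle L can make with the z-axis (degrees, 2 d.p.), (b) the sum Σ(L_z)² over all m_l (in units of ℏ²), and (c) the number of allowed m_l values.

θ_min ≈ 26.57°; Σ(L_z)² = 60 ℏ²; 9 values

cos θ_min = 4/√20, so θ_min ≈ 26.57°.
Σ m_l² = 60, so Σ(L_z)² = 60 ℏ².
There are 2l+1 = 9 values of m_l.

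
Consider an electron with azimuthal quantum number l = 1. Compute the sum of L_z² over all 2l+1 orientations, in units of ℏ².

Σ(L_z)² = 2 ℏ²

m_l runs from −1 to 1, i.e. {-1, 0, 1}.
Summing m² from −1 to 1: Σ m_l² = 2.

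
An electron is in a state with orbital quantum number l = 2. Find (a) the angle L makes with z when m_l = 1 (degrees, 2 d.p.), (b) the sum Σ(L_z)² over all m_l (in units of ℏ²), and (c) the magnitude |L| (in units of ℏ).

For m_l = 1: cos θ = 1/√6, θ ≈ 65.91°.
Σ m_l² = 10, so Σ(L_z)² = 10 ℏ².
|L| = ℏ√(2·3) = √6 ℏ ≈ 2.449ℏ.

θ(m_l=1) ≈ 65.91°; Σ(L_z)² = 10 ℏ²; |L| = √6 ℏ ≈ 2.449ℏ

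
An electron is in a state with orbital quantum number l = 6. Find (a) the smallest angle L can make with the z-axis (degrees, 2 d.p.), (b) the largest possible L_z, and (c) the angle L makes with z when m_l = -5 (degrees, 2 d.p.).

θ_min ≈ 22.21°; L_z,max = 6ℏ; θ(m_l=-5) ≈ 140.49°

cos θ_min = 6/√42, so θ_min ≈ 22.21°.
L_z,max = lℏ = 6ℏ.
For m_l = -5: cos θ = -5/√42, θ ≈ 140.49°.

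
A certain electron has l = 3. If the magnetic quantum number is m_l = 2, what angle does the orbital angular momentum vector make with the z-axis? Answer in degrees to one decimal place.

θ ≈ 54.7°

|L|² = l(l+1)ℏ² = 12ℏ², so |L| = 2√3 ℏ.
L_z = m_l ℏ = 2ℏ.
cos θ = L_z/|L| = 2/√12, so θ ≈ 54.7°.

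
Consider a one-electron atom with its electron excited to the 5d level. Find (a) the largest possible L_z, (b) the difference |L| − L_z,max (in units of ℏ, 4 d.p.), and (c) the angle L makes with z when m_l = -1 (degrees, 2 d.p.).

The 5d level has l = 2.
L_z,max = lℏ = 2ℏ.
|L| − L_z,max = (√6 − 2)ℏ ≈ 0.4495ℏ.
For m_l = -1: cos θ = -1/√6, θ ≈ 114.09°.

L_z,max = 2ℏ; |L|−L_z,max ≈ 0.4495ℏ; θ(m_l=-1) ≈ 114.09°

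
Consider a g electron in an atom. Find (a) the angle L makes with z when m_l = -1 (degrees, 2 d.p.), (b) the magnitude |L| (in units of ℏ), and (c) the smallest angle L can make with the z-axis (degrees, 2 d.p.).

θ(m_l=-1) ≈ 102.92°; |L| = 2√5 ℏ ≈ 4.472ℏ; θ_min ≈ 26.57°

G corresponds to l = 4.
For m_l = -1: cos θ = -1/√20, θ ≈ 102.92°.
|L| = ℏ√(4·5) = 2√5 ℏ ≈ 4.472ℏ.
cos θ_min = 4/√20, so θ_min ≈ 26.57°.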